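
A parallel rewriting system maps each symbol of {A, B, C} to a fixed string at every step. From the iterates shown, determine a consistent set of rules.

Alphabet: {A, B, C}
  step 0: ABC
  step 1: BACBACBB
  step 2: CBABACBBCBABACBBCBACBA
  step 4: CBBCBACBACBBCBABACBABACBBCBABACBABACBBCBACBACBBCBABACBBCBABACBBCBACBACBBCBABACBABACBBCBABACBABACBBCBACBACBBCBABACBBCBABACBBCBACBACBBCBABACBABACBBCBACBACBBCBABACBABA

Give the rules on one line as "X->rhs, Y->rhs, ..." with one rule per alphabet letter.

A->BA, B->CBA, C->CBB

  step 1 ⇒ step 2: BACBACBB ⇒ CBA·BA·CBB·CBA·BA·CBB·CBA·CBA
    A ↦ BA
    B ↦ CBA
    C ↦ CBB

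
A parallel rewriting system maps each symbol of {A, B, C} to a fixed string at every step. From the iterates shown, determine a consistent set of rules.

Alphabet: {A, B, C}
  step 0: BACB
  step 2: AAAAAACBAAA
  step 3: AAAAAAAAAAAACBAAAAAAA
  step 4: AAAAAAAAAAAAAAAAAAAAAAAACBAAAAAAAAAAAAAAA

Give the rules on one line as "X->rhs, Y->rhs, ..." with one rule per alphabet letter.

  step 3 ⇒ step 4: AAAAAAAAAAAACBAAAAAAA ⇒ AA·AA·AA·AA·AA·AA·AA·AA·AA·AA·AA·AA·CB·A·AA·AA·AA·AA·AA·AA·AA
    A ↦ AA
    B ↦ A
    C ↦ CB

A->AA, B->A, C->CB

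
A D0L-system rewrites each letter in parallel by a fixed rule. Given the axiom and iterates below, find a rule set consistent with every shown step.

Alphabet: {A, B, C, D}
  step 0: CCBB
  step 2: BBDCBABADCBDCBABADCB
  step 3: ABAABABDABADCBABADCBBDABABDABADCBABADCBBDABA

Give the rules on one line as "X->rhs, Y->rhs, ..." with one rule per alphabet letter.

A->DCB, B->ABA, C->D, D->B

  step 2 ⇒ step 3: BBDCBABADCBDCBABADCB ⇒ ABA·ABA·B·D·ABA·DCB·ABA·DCB·B·D·ABA·B·D·ABA·DCB·ABA·DCB·B·D·ABA
    A ↦ DCB
    B ↦ ABA
    C ↦ D
    D ↦ B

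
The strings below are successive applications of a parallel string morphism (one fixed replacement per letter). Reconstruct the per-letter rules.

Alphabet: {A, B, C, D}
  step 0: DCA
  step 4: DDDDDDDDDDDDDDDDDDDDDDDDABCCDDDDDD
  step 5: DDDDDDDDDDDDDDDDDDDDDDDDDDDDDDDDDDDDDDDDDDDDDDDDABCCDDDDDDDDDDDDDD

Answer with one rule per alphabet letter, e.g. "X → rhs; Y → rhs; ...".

A->AB, B->CC, C->D, D->DD

  step 4 ⇒ step 5: DDDDDDDDDDDDDDDDDDDDDDDDABCCDDDDDD ⇒ DD·DD·DD·DD·DD·DD·DD·DD·DD·DD·DD·DD·DD·DD·DD·DD·DD·DD·DD·DD·DD·DD·DD·DD·AB·CC·D·D·DD·DD·DD·DD·DD·DD
    A ↦ AB
    B ↦ CC
    C ↦ D
    D ↦ DD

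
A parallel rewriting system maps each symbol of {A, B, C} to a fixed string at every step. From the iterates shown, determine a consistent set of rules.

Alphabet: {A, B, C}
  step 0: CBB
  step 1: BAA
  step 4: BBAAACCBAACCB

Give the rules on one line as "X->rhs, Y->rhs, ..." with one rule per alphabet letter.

A->CCB, B->A, C->B

  step 0 ⇒ step 1: CBB ⇒ B·A·A
    B ↦ A
    C ↦ B
    A ↦ CCB  (constrained at step 1)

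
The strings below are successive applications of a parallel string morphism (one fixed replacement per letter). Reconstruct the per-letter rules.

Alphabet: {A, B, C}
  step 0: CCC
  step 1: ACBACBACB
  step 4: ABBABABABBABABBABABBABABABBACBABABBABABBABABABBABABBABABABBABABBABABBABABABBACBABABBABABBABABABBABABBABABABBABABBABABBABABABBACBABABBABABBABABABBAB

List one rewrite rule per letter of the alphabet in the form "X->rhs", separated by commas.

  step 0 ⇒ step 1: CCC ⇒ ACB·ACB·ACB
    C ↦ ACB
    A ↦ ABB  (constrained at step 1)
    B ↦ AB  (constrained at step 1)

A->ABB, B->AB, C->ACB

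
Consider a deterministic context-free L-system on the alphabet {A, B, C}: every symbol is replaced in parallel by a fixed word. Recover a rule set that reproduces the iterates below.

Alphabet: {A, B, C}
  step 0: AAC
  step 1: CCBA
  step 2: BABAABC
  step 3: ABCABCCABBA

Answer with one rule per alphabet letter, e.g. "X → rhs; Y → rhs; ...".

A->C, B->AB, C->BA

  step 2 ⇒ step 3: BABAABC ⇒ AB·C·AB·C·C·AB·BA
    A ↦ C
    B ↦ AB
    C ↦ BA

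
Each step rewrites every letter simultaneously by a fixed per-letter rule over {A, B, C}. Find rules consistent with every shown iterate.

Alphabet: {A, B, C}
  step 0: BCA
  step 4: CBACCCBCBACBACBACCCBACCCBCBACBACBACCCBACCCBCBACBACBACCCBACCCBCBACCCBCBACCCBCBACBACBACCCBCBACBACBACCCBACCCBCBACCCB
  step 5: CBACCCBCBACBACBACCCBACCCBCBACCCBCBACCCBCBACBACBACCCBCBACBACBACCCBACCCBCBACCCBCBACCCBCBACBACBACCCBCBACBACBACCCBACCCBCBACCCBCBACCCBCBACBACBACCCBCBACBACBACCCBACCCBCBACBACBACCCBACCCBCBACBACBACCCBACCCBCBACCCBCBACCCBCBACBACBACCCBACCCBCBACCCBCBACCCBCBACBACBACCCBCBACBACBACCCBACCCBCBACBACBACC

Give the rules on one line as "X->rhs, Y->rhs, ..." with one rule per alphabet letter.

  step 4 ⇒ step 5: CBACCCBCBACBACBACCCBACCCBCBACBACBACCCBACCCBCBACBACBACCCBACCCBCBACCCBCBACCCBCBACBACBACCCBCBACBACBACCCBACCCBCBACCCB ⇒ CBA·CC·CB·CBA·CBA·CBA·CC·CBA·CC·CB·CBA·CC·CB·CBA·CC·CB·CBA·CBA·CBA·CC·CB·CBA·CBA·CBA·CC·CBA·CC·CB·CBA·CC·CB·CBA·CC·CB·CBA·CBA·CBA·CC·CB·CBA·CBA·CBA·CC·CBA·CC·CB·CBA·CC·CB·CBA·CC·CB·CBA·CBA·CBA·CC·CB·CBA·CBA·CBA·CC·CBA·CC·CB·CBA·CBA·CBA·CC·CBA·CC·CB·CBA·CBA·CBA·CC·CBA·CC·CB·CBA·CC·CB·CBA·CC·CB·CBA·CBA·CBA·CC·CBA·CC·CB·CBA·CC·CB·CBA·CC·CB·CBA·CBA·CBA·CC·CB·CBA·CBA·CBA·CC·CBA·CC·CB·CBA·CBA·CBA·CC
    A ↦ CB
    B ↦ CC
    C ↦ CBA

A->CB, B->CC, C->CBA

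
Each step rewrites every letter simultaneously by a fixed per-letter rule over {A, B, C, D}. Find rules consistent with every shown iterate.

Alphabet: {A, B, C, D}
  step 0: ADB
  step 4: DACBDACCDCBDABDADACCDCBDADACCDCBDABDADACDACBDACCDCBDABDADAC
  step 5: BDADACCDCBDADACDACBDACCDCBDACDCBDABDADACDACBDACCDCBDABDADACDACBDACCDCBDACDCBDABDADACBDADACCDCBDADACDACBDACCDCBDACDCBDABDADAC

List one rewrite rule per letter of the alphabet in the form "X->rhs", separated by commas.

  step 4 ⇒ step 5: DACBDACCDCBDABDADACCDCBDADACCDCBDABDADACDACBDACCDCBDABDADAC ⇒ B·DA·DAC·CDC·B·DA·DAC·DAC·B·DAC·CDC·B·DA·CDC·B·DA·B·DA·DAC·DAC·B·DAC·CDC·B·DA·B·DA·DAC·DAC·B·DAC·CDC·B·DA·CDC·B·DA·B·DA·DAC·B·DA·DAC·CDC·B·DA·DAC·DAC·B·DAC·CDC·B·DA·CDC·B·DA·B·DA·DAC
    A ↦ DA
    B ↦ CDC
    C ↦ DAC
    D ↦ B

A->DA, B->CDC, C->DAC, D->B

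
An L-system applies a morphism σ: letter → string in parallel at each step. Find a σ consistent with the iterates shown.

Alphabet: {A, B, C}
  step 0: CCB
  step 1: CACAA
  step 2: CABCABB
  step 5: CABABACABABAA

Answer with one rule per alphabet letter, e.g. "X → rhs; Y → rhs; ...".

  step 1 ⇒ step 2: CACAA ⇒ CA·B·CA·B·B
    A ↦ B
    C ↦ CA
  step 0 ⇒ step 1: CCB ⇒ CA·CA·A
    B ↦ A

A->B, B->A, C->CA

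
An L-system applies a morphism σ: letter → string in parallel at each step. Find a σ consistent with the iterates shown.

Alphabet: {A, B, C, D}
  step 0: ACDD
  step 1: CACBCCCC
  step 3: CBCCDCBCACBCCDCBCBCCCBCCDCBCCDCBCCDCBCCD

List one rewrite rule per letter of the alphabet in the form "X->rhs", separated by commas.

A->CA, B->CCD, C->CB, D->CC

  step 0 ⇒ step 1: ACDD ⇒ CA·CB·CC·CC
    A ↦ CA
    C ↦ CB
    D ↦ CC
    B ↦ CCD  (constrained at step 1)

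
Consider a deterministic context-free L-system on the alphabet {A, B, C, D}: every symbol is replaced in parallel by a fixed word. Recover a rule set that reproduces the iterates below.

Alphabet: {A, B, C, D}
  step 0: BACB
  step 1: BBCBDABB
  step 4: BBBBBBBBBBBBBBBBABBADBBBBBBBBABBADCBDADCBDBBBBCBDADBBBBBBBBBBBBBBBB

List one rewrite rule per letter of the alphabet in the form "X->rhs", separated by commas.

A->CBD, B->BB, C->A, D->AD

  step 0 ⇒ step 1: BACB ⇒ BB·CBD·A·BB
    A ↦ CBD
    B ↦ BB
    C ↦ A
    D ↦ AD  (constrained at step 1)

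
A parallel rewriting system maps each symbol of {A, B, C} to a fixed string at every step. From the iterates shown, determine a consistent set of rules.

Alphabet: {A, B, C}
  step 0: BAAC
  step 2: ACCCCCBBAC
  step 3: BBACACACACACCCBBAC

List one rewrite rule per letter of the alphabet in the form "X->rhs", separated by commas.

A->BB, B->C, C->AC

  step 2 ⇒ step 3: ACCCCCBBAC ⇒ BB·AC·AC·AC·AC·AC·C·C·BB·AC
    A ↦ BB
    B ↦ C
    C ↦ AC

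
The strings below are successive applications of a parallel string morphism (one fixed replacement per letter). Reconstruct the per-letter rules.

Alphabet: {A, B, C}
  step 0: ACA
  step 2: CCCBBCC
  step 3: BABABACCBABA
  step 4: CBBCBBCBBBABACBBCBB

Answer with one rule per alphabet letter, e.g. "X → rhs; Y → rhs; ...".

A->BB, B->C, C->BA

  step 3 ⇒ step 4: BABABACCBABA ⇒ C·BB·C·BB·C·BB·BA·BA·C·BB·C·BB
    A ↦ BB
    B ↦ C
    C ↦ BA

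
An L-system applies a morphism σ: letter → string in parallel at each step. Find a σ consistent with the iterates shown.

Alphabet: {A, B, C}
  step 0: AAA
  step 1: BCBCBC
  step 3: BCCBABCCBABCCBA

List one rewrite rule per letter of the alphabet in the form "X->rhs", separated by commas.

  step 0 ⇒ step 1: AAA ⇒ BC·BC·BC
    A ↦ BC
    B ↦ A  (constrained at step 1)
    C ↦ CB  (constrained at step 1)

A->BC, B->A, C->CB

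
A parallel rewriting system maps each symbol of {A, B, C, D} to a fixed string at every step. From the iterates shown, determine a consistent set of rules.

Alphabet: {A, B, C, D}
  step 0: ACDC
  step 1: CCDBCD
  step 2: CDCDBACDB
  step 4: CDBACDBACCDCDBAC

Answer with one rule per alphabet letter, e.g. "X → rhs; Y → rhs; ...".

  step 1 ⇒ step 2: CCDBCD ⇒ CD·CD·B·A·CD·B
    B ↦ A
    C ↦ CD
    D ↦ B
  step 0 ⇒ step 1: ACDC ⇒ C·CD·B·CD
    A ↦ C

A->C, B->A, C->CD, D->B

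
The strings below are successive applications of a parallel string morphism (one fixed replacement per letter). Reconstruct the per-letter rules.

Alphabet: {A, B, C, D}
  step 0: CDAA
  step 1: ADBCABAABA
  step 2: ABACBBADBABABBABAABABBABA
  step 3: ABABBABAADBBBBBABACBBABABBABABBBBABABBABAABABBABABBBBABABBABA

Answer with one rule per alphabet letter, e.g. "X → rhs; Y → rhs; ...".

  step 2 ⇒ step 3: ABACBBADBABABBABAABABBABA ⇒ ABA·BB·ABA·ADB·BB·BB·ABA·C·BB·ABA·BB·ABA·BB·BB·ABA·BB·ABA·ABA·BB·ABA·BB·BB·ABA·BB·ABA
    A ↦ ABA
    B ↦ BB
    C ↦ ADB
    D ↦ C

A->ABA, B->BB, C->ADB, D->C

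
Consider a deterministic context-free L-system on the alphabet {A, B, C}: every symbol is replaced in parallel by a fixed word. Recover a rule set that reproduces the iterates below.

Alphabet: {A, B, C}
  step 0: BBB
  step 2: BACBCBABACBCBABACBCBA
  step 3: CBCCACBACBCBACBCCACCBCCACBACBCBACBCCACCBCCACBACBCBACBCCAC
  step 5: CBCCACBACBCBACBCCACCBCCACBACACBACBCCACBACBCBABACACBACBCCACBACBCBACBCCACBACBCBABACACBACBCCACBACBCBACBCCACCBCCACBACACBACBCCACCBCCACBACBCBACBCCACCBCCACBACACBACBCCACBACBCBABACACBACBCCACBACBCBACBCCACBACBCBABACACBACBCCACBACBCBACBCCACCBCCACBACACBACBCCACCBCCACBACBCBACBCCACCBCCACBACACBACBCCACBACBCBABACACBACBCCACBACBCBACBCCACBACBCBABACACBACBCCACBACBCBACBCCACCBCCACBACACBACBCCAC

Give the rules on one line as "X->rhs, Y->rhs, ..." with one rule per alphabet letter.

A->CAC, B->CBC, C->BA

  step 2 ⇒ step 3: BACBCBABACBCBABACBCBA ⇒ CBC·CAC·BA·CBC·BA·CBC·CAC·CBC·CAC·BA·CBC·BA·CBC·CAC·CBC·CAC·BA·CBC·BA·CBC·CAC
    A ↦ CAC
    B ↦ CBC
    C ↦ BA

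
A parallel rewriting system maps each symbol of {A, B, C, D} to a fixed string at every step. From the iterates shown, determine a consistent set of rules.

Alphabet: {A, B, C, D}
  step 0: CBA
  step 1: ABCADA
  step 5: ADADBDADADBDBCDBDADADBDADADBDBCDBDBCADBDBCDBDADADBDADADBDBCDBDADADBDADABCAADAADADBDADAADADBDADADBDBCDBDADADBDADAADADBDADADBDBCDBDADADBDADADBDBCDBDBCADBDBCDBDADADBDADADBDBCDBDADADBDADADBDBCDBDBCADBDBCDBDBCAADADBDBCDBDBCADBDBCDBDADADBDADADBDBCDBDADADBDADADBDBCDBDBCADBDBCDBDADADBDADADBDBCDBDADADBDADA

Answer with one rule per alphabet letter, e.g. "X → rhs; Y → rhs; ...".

A->ADA, B->BC, C->A, D->DBD

  step 0 ⇒ step 1: CBA ⇒ A·BC·ADA
    A ↦ ADA
    B ↦ BC
    C ↦ A
    D ↦ DBD  (constrained at step 1)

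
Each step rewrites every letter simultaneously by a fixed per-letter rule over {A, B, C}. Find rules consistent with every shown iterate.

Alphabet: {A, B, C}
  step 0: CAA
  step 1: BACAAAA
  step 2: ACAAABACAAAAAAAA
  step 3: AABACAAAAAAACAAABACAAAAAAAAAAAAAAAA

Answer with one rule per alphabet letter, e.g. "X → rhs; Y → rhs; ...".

A->AA, B->ACA, C->BAC

  step 2 ⇒ step 3: ACAAABACAAAAAAAA ⇒ AA·BAC·AA·AA·AA·ACA·AA·BAC·AA·AA·AA·AA·AA·AA·AA·AA
    A ↦ AA
    B ↦ ACA
    C ↦ BAC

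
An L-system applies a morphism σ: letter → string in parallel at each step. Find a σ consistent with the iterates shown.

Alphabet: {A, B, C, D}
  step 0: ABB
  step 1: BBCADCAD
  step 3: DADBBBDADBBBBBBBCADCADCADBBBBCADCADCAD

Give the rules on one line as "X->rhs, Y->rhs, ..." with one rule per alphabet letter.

A->BB, B->CAD, C->DAD, D->B

  step 0 ⇒ step 1: ABB ⇒ BB·CAD·CAD
    A ↦ BB
    B ↦ CAD
    C ↦ DAD  (constrained at step 1)
    D ↦ B  (constrained at step 1)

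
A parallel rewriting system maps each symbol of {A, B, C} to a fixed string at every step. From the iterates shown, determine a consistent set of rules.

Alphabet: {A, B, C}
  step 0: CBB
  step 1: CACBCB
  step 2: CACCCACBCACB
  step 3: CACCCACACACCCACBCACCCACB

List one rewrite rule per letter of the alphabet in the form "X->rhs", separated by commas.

  step 2 ⇒ step 3: CACCCACBCACB ⇒ CA·CC·CA·CA·CA·CC·CA·CB·CA·CC·CA·CB
    A ↦ CC
    B ↦ CB
    C ↦ CA

A->CC, B->CB, C->CA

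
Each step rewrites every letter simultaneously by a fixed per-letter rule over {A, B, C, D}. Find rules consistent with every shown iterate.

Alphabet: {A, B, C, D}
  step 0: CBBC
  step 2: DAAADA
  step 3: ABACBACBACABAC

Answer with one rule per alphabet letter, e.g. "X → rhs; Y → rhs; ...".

A->BAC, B->D, C->BD, D->A

  step 2 ⇒ step 3: DAAADA ⇒ A·BAC·BAC·BAC·A·BAC
    A ↦ BAC
    D ↦ A
    B ↦ D  (constrained at step 0)
    C ↦ BD  (constrained at step 0)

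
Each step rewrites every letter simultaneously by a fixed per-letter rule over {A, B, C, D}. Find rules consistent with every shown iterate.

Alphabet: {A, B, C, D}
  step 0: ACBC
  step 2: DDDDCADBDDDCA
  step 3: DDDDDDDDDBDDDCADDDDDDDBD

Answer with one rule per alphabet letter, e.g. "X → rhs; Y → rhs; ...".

A->D, B->CA, C->DB, D->DD

  step 2 ⇒ step 3: DDDDCADBDDDCA ⇒ DD·DD·DD·DD·DB·D·DD·CA·DD·DD·DD·DB·D
    A ↦ D
    B ↦ CA
    C ↦ DB
    D ↦ DD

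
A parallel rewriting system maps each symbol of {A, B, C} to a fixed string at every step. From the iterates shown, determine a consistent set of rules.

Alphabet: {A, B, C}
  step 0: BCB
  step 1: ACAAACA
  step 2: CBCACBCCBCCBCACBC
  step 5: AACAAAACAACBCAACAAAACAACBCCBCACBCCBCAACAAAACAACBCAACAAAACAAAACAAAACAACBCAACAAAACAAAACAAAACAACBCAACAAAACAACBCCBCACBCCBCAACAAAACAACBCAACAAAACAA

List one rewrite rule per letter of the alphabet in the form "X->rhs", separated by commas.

  step 1 ⇒ step 2: ACAAACA ⇒ CBC·A·CBC·CBC·CBC·A·CBC
    A ↦ CBC
    C ↦ A
  step 0 ⇒ step 1: BCB ⇒ ACA·A·ACA
    B ↦ ACA

A->CBC, B->ACA, C->A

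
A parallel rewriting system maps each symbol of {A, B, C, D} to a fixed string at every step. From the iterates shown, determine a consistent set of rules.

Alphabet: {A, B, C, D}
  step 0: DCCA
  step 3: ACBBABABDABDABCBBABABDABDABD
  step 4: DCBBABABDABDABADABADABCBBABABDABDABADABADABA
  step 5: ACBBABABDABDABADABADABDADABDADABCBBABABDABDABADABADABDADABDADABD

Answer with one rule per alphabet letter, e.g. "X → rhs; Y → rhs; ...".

A->D, B->AB, C->CBB, D->A

  step 4 ⇒ step 5: DCBBABABDABDABADABADABCBBABABDABDABADABADABA ⇒ A·CBB·AB·AB·D·AB·D·AB·A·D·AB·A·D·AB·D·A·D·AB·D·A·D·AB·CBB·AB·AB·D·AB·D·AB·A·D·AB·A·D·AB·D·A·D·AB·D·A·D·AB·D
    A ↦ D
    B ↦ AB
    C ↦ CBB
    D ↦ A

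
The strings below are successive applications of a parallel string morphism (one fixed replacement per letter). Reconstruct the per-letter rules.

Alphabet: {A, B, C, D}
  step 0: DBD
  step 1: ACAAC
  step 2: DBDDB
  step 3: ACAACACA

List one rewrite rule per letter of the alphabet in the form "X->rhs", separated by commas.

  step 2 ⇒ step 3: DBDDB ⇒ AC·A·AC·AC·A
    B ↦ A
    D ↦ AC
  step 1 ⇒ step 2: ACAAC ⇒ D·B·D·D·B
    A ↦ D
  step 1 ⇒ step 2: ACAAC ⇒ D·B·D·D·B
    C ↦ B

A->D, B->A, C->B, D->AC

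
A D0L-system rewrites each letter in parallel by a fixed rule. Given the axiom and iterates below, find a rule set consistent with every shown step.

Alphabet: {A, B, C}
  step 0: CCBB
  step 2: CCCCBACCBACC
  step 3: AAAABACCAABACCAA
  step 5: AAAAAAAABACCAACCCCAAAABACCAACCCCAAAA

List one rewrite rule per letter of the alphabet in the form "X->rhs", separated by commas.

  step 2 ⇒ step 3: CCCCBACCBACC ⇒ A·A·A·A·BA·CC·A·A·BA·CC·A·A
    A ↦ CC
    B ↦ BA
    C ↦ A

A->CC, B->BA, C->A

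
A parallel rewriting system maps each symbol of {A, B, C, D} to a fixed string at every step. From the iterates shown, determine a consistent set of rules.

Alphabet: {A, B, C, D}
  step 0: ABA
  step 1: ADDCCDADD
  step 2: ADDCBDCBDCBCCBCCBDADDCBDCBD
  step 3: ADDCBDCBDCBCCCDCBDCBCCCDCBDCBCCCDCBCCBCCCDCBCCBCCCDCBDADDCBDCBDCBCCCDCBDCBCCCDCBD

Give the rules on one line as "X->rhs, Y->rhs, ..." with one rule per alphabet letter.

  step 2 ⇒ step 3: ADDCBDCBDCBCCBCCBDADDCBDCBD ⇒ ADD·CBD·CBD·CBC·CCD·CBD·CBC·CCD·CBD·CBC·CCD·CBC·CBC·CCD·CBC·CBC·CCD·CBD·ADD·CBD·CBD·CBC·CCD·CBD·CBC·CCD·CBD
    A ↦ ADD
    B ↦ CCD
    C ↦ CBC
    D ↦ CBD

A->ADD, B->CCD, C->CBC, D->CBD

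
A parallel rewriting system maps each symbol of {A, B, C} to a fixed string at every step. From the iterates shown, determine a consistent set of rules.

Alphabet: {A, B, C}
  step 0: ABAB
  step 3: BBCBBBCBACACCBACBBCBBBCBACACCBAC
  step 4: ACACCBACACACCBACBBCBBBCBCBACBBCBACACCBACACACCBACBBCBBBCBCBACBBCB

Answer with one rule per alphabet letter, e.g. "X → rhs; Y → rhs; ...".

A->BB, B->AC, C->CB

  step 3 ⇒ step 4: BBCBBBCBACACCBACBBCBBBCBACACCBAC ⇒ AC·AC·CB·AC·AC·AC·CB·AC·BB·CB·BB·CB·CB·AC·BB·CB·AC·AC·CB·AC·AC·AC·CB·AC·BB·CB·BB·CB·CB·AC·BB·CB
    A ↦ BB
    B ↦ AC
    C ↦ CB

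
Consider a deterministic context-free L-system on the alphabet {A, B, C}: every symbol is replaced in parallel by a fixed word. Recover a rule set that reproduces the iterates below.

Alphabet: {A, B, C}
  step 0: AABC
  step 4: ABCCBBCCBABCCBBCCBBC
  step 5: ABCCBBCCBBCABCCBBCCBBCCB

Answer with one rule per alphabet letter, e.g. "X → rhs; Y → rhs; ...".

  step 4 ⇒ step 5: ABCCBBCCBABCCBBCCBBC ⇒ ABC·C·B·B·C·C·B·B·C·ABC·C·B·B·C·C·B·B·C·C·B
    A ↦ ABC
    B ↦ C
    C ↦ B

A->ABC, B->C, C->B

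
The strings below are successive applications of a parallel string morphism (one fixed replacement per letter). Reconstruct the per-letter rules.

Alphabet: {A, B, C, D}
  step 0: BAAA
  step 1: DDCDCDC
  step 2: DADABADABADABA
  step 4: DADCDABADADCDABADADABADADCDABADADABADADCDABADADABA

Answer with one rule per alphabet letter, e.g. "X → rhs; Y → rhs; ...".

  step 1 ⇒ step 2: DDCDCDC ⇒ DA·DA·BA·DA·BA·DA·BA
    C ↦ BA
    D ↦ DA
  step 0 ⇒ step 1: BAAA ⇒ D·DC·DC·DC
    A ↦ DC
  step 0 ⇒ step 1: BAAA ⇒ D·DC·DC·DC
    B ↦ D

A->DC, B->D, C->BA, D->DA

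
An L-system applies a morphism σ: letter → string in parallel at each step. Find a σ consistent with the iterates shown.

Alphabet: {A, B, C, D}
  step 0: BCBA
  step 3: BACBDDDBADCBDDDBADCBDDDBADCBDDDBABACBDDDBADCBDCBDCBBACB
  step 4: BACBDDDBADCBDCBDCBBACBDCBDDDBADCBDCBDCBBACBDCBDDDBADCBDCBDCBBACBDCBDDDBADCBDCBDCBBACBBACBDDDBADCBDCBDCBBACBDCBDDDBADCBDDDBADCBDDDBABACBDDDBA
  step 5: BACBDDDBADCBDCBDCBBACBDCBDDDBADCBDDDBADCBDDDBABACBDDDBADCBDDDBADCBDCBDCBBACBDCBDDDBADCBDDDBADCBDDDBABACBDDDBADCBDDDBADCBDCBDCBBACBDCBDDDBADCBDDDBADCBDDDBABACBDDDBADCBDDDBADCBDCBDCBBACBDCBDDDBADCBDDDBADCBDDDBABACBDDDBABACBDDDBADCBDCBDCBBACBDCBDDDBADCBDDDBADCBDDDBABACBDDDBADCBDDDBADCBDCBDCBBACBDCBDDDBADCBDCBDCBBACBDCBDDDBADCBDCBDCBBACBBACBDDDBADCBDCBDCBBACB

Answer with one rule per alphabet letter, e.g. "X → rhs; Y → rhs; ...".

A->CB, B->BA, C->DDD, D->DCB

  step 4 ⇒ step 5: BACBDDDBADCBDCBDCBBACBDCBDDDBADCBDCBDCBBACBDCBDDDBADCBDCBDCBBACBDCBDDDBADCBDCBDCBBACBBACBDDDBADCBDCBDCBBACBDCBDDDBADCBDDDBADCBDDDBABACBDDDBA ⇒ BA·CB·DDD·BA·DCB·DCB·DCB·BA·CB·DCB·DDD·BA·DCB·DDD·BA·DCB·DDD·BA·BA·CB·DDD·BA·DCB·DDD·BA·DCB·DCB·DCB·BA·CB·DCB·DDD·BA·DCB·DDD·BA·DCB·DDD·BA·BA·CB·DDD·BA·DCB·DDD·BA·DCB·DCB·DCB·BA·CB·DCB·DDD·BA·DCB·DDD·BA·DCB·DDD·BA·BA·CB·DDD·BA·DCB·DDD·BA·DCB·DCB·DCB·BA·CB·DCB·DDD·BA·DCB·DDD·BA·DCB·DDD·BA·BA·CB·DDD·BA·BA·CB·DDD·BA·DCB·DCB·DCB·BA·CB·DCB·DDD·BA·DCB·DDD·BA·DCB·DDD·BA·BA·CB·DDD·BA·DCB·DDD·BA·DCB·DCB·DCB·BA·CB·DCB·DDD·BA·DCB·DCB·DCB·BA·CB·DCB·DDD·BA·DCB·DCB·DCB·BA·CB·BA·CB·DDD·BA·DCB·DCB·DCB·BA·CB
    A ↦ CB
    B ↦ BA
    C ↦ DDD
    D ↦ DCB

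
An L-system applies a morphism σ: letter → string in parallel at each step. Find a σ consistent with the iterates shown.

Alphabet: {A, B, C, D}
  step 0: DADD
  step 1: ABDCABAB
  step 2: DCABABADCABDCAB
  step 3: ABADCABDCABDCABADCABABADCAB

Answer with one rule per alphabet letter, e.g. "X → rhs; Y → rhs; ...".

A->DC, B->AB, C->A, D->AB

  step 2 ⇒ step 3: DCABABADCABDCAB ⇒ AB·A·DC·AB·DC·AB·DC·AB·A·DC·AB·AB·A·DC·AB
    A ↦ DC
    B ↦ AB
    C ↦ A
    D ↦ AB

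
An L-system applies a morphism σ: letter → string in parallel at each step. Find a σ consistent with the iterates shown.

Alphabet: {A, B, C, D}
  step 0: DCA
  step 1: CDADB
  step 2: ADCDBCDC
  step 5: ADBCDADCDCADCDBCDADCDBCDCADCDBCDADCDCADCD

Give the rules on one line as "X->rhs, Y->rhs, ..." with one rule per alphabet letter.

A->B, B->C, C->AD, D->CD

  step 1 ⇒ step 2: CDADB ⇒ AD·CD·B·CD·C
    A ↦ B
    B ↦ C
    C ↦ AD
    D ↦ CD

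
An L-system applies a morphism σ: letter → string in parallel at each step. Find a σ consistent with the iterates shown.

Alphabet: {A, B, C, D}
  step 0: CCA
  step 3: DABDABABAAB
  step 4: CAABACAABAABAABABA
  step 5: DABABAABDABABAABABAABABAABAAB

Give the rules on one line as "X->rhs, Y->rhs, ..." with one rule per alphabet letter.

  step 4 ⇒ step 5: CAABACAABAABAABABA ⇒ D·AB·AB·A·AB·D·AB·AB·A·AB·AB·A·AB·AB·A·AB·A·AB
    A ↦ AB
    B ↦ A
    C ↦ D
  step 3 ⇒ step 4: DABDABABAAB ⇒ CA·AB·A·CA·AB·A·AB·A·AB·AB·A
    D ↦ CA

A->AB, B->A, C->D, D->CA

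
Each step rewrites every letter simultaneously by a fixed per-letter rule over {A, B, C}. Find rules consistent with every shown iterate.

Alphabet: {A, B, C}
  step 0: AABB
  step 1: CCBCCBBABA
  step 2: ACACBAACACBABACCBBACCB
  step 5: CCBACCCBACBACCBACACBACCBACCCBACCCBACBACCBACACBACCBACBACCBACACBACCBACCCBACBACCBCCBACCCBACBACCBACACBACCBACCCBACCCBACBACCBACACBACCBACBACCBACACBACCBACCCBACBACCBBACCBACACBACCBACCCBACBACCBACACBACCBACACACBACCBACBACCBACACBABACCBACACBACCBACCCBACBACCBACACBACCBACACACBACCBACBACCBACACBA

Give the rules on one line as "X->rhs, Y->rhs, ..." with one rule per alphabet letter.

  step 1 ⇒ step 2: CCBCCBBABA ⇒ AC·AC·BA·AC·AC·BA·BA·CCB·BA·CCB
    A ↦ CCB
    B ↦ BA
    C ↦ AC

A->CCB, B->BA, C->AC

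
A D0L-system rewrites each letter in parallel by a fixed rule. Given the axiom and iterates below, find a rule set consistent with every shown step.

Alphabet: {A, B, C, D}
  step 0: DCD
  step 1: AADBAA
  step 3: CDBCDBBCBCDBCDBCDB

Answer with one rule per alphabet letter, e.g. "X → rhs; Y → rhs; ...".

A->BC, B->C, C->DB, D->AA

  step 0 ⇒ step 1: DCD ⇒ AA·DB·AA
    C ↦ DB
    D ↦ AA
    A ↦ BC  (constrained at step 1)
    B ↦ C  (constrained at step 1)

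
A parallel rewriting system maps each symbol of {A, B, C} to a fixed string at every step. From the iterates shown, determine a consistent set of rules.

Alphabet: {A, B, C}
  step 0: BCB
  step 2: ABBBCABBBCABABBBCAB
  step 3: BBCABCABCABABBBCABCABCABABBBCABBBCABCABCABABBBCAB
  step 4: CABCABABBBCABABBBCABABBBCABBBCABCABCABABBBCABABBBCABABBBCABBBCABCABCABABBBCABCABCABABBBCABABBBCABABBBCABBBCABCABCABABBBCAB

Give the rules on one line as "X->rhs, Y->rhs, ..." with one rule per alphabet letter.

A->BB, B->CAB, C->AB

  step 3 ⇒ step 4: BBCABCABCABABBBCABCABCABABBBCABBBCABCABCABABBBCAB ⇒ CAB·CAB·AB·BB·CAB·AB·BB·CAB·AB·BB·CAB·BB·CAB·CAB·CAB·AB·BB·CAB·AB·BB·CAB·AB·BB·CAB·BB·CAB·CAB·CAB·AB·BB·CAB·CAB·CAB·AB·BB·CAB·AB·BB·CAB·AB·BB·CAB·BB·CAB·CAB·CAB·AB·BB·CAB
    A ↦ BB
    B ↦ CAB
    C ↦ AB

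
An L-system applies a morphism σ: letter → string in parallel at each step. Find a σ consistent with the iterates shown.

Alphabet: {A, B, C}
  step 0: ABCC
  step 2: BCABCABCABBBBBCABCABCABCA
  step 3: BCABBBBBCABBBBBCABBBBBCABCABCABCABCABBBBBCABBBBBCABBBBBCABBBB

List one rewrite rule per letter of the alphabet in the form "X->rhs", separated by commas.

  step 2 ⇒ step 3: BCABCABCABBBBBCABCABCABCA ⇒ BCA·BB·BB·BCA·BB·BB·BCA·BB·BB·BCA·BCA·BCA·BCA·BCA·BB·BB·BCA·BB·BB·BCA·BB·BB·BCA·BB·BB
    A ↦ BB
    B ↦ BCA
    C ↦ BB

A->BB, B->BCA, C->BB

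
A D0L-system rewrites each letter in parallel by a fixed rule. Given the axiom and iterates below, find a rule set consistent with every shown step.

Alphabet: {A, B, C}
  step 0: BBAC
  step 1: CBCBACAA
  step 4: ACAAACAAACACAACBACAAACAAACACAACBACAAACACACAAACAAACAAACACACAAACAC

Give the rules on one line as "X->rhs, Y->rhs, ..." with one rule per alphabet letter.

A->AC, B->CB, C->AA

  step 0 ⇒ step 1: BBAC ⇒ CB·CB·AC·AA
    A ↦ AC
    B ↦ CB
    C ↦ AA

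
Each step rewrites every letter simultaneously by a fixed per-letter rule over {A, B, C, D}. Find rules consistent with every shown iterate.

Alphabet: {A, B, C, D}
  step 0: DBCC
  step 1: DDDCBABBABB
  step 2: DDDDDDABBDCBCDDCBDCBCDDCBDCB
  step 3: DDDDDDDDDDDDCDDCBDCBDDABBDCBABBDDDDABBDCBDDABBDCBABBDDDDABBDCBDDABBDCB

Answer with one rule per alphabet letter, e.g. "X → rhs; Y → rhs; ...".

A->CD, B->DCB, C->ABB, D->DD

  step 2 ⇒ step 3: DDDDDDABBDCBCDDCBDCBCDDCBDCB ⇒ DD·DD·DD·DD·DD·DD·CD·DCB·DCB·DD·ABB·DCB·ABB·DD·DD·ABB·DCB·DD·ABB·DCB·ABB·DD·DD·ABB·DCB·DD·ABB·DCB
    A ↦ CD
    B ↦ DCB
    C ↦ ABB
    D ↦ DD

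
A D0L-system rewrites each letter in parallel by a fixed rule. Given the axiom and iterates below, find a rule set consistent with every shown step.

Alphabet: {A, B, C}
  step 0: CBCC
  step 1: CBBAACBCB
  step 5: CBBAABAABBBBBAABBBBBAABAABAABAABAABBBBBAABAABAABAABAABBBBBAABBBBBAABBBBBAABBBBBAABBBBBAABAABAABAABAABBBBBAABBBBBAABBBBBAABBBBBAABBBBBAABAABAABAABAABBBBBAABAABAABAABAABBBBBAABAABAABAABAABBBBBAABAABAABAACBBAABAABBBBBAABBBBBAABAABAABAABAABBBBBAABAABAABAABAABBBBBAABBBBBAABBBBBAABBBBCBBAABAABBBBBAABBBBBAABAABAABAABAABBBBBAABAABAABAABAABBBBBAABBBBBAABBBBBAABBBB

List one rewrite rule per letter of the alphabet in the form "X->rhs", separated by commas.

  step 0 ⇒ step 1: CBCC ⇒ CB·BAA·CB·CB
    B ↦ BAA
    C ↦ CB
    A ↦ BB  (constrained at step 1)

A->BB, B->BAA, C->CB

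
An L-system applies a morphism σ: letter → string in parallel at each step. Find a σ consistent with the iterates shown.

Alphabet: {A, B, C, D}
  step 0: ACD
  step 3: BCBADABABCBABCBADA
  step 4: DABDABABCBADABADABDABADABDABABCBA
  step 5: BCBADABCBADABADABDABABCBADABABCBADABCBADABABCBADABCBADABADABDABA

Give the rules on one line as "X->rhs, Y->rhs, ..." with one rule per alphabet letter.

A->BA, B->DA, C->B, D->BC

  step 4 ⇒ step 5: DABDABABCBADABADABDABADABDABABCBA ⇒ BC·BA·DA·BC·BA·DA·BA·DA·B·DA·BA·BC·BA·DA·BA·BC·BA·DA·BC·BA·DA·BA·BC·BA·DA·BC·BA·DA·BA·DA·B·DA·BA
    A ↦ BA
    B ↦ DA
    C ↦ B
    D ↦ BC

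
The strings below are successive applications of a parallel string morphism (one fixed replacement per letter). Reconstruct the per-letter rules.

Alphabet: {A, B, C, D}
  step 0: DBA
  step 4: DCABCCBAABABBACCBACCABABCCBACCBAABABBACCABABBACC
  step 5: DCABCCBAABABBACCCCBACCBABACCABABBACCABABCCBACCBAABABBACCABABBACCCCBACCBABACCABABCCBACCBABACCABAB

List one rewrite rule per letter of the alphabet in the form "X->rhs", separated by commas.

  step 4 ⇒ step 5: DCABCCBAABABBACCBACCABABCCBACCBAABABBACCABABBACC ⇒ DC·AB·CC·BA·AB·AB·BA·CC·CC·BA·CC·BA·BA·CC·AB·AB·BA·CC·AB·AB·CC·BA·CC·BA·AB·AB·BA·CC·AB·AB·BA·CC·CC·BA·CC·BA·BA·CC·AB·AB·CC·BA·CC·BA·BA·CC·AB·AB
    A ↦ CC
    B ↦ BA
    C ↦ AB
    D ↦ DC

A->CC, B->BA, C->AB, D->DC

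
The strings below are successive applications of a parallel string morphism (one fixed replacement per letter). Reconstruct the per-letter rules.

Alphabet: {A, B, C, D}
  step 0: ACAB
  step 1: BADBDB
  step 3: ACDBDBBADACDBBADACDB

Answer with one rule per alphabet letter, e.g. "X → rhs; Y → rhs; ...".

A->B, B->DB, C->AD, D->AC

  step 0 ⇒ step 1: ACAB ⇒ B·AD·B·DB
    A ↦ B
    B ↦ DB
    C ↦ AD
    D ↦ AC  (constrained at step 1)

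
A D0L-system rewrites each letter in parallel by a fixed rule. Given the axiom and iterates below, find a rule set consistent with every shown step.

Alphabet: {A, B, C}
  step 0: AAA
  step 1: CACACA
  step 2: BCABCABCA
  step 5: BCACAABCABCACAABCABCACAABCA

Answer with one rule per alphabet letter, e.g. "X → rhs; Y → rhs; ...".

A->CA, B->A, C->B

  step 1 ⇒ step 2: CACACA ⇒ B·CA·B·CA·B·CA
    A ↦ CA
    C ↦ B
    B ↦ A  (constrained at step 2)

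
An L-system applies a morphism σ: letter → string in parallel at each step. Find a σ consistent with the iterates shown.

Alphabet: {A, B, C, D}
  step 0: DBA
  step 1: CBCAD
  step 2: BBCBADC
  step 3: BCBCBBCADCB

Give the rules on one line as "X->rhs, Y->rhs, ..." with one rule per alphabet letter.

  step 2 ⇒ step 3: BBCBADC ⇒ BC·BC·B·BC·AD·C·B
    A ↦ AD
    B ↦ BC
    C ↦ B
    D ↦ C

A->AD, B->BC, C->B, D->C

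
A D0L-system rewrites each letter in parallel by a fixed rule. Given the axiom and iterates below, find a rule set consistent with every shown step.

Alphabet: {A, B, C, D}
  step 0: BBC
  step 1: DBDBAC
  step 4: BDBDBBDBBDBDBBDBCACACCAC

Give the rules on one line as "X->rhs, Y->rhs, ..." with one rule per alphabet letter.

A->C, B->DB, C->AC, D->B

  step 0 ⇒ step 1: BBC ⇒ DB·DB·AC
    B ↦ DB
    C ↦ AC
    A ↦ C  (constrained at step 1)
    D ↦ B  (constrained at step 1)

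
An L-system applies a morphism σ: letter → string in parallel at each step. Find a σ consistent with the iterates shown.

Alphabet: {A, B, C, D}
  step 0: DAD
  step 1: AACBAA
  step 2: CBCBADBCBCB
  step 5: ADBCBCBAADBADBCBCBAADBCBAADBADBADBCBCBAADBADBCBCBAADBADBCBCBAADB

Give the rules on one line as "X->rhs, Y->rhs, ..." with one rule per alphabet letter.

  step 1 ⇒ step 2: AACBAA ⇒ CB·CB·A·DB·CB·CB
    A ↦ CB
    B ↦ DB
    C ↦ A
  step 0 ⇒ step 1: DAD ⇒ AA·CB·AA
    D ↦ AA

A->CB, B->DB, C->A, D->AA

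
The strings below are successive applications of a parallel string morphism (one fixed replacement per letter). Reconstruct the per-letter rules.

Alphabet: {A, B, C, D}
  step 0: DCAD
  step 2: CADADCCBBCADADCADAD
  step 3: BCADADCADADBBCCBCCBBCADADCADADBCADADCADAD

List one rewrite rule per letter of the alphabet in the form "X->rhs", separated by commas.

A->CAD, B->CCB, C->B, D->AD

  step 2 ⇒ step 3: CADADCCBBCADADCADAD ⇒ B·CAD·AD·CAD·AD·B·B·CCB·CCB·B·CAD·AD·CAD·AD·B·CAD·AD·CAD·AD
    A ↦ CAD
    B ↦ CCB
    C ↦ B
    D ↦ AD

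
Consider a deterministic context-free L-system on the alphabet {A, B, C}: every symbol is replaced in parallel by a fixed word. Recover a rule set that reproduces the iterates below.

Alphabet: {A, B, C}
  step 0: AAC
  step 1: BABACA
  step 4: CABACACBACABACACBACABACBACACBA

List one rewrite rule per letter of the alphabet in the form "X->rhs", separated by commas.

A->BA, B->C, C->CA

  step 0 ⇒ step 1: AAC ⇒ BA·BA·CA
    A ↦ BA
    C ↦ CA
    B ↦ C  (constrained at step 1)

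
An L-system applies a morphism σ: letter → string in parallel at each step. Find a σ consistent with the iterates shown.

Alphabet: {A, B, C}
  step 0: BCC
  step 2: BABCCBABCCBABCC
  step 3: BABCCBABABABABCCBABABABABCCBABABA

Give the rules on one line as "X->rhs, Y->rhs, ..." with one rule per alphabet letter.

A->BCC, B->BA, C->BA

  step 2 ⇒ step 3: BABCCBABCCBABCC ⇒ BA·BCC·BA·BA·BA·BA·BCC·BA·BA·BA·BA·BCC·BA·BA·BA
    A ↦ BCC
    B ↦ BA
    C ↦ BA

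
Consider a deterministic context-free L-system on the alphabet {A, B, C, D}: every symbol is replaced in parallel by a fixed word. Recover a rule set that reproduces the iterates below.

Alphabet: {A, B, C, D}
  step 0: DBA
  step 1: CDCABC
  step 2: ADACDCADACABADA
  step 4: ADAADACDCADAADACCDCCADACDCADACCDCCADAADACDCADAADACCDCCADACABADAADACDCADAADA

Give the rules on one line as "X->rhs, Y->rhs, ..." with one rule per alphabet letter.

A->C, B->AB, C->ADA, D->CDC

  step 1 ⇒ step 2: CDCABC ⇒ ADA·CDC·ADA·C·AB·ADA
    A ↦ C
    B ↦ AB
    C ↦ ADA
    D ↦ CDC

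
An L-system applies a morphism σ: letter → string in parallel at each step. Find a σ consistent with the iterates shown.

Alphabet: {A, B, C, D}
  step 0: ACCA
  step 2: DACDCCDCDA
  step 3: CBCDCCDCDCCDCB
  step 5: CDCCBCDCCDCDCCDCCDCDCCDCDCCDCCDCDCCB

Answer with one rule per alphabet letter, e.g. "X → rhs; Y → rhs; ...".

  step 2 ⇒ step 3: DACDCCDCDA ⇒ C·B·CD·C·CD·CD·C·CD·C·B
    A ↦ B
    C ↦ CD
    D ↦ C
    B ↦ DA  (constrained at step 3)

A->B, B->DA, C->CD, D->C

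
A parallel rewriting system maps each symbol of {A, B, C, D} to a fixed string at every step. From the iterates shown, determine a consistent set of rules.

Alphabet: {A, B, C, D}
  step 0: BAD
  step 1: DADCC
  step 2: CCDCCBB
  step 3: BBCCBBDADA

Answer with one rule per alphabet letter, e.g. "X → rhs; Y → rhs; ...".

A->D, B->DA, C->B, D->CC

  step 2 ⇒ step 3: CCDCCBB ⇒ B·B·CC·B·B·DA·DA
    B ↦ DA
    C ↦ B
    D ↦ CC
  step 0 ⇒ step 1: BAD ⇒ DA·D·CC
    A ↦ D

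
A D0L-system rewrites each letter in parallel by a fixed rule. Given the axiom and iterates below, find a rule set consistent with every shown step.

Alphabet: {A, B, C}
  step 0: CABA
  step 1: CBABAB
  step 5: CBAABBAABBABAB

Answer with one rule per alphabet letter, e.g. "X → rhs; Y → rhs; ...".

  step 0 ⇒ step 1: CABA ⇒ CBA·B·A·B
    A ↦ B
    B ↦ A
    C ↦ CBA

A->B, B->A, C->CBA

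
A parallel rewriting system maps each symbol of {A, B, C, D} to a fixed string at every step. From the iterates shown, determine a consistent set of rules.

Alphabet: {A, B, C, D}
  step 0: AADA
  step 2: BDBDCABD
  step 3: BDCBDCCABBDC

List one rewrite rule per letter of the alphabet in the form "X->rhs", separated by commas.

A->B, B->BD, C->CA, D->C

  step 2 ⇒ step 3: BDBDCABD ⇒ BD·C·BD·C·CA·B·BD·C
    A ↦ B
    B ↦ BD
    C ↦ CA
    D ↦ C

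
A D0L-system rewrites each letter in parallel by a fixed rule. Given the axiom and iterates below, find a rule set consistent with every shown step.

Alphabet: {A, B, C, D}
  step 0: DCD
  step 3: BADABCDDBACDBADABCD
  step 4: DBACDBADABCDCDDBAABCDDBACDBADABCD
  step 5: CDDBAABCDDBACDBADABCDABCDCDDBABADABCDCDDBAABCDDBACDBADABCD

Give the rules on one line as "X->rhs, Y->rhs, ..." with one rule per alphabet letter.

A->BA, B->D, C->AB, D->CD

  step 4 ⇒ step 5: DBACDBADABCDCDDBAABCDDBACDBADABCD ⇒ CD·D·BA·AB·CD·D·BA·CD·BA·D·AB·CD·AB·CD·CD·D·BA·BA·D·AB·CD·CD·D·BA·AB·CD·D·BA·CD·BA·D·AB·CD
    A ↦ BA
    B ↦ D
    C ↦ AB
    D ↦ CD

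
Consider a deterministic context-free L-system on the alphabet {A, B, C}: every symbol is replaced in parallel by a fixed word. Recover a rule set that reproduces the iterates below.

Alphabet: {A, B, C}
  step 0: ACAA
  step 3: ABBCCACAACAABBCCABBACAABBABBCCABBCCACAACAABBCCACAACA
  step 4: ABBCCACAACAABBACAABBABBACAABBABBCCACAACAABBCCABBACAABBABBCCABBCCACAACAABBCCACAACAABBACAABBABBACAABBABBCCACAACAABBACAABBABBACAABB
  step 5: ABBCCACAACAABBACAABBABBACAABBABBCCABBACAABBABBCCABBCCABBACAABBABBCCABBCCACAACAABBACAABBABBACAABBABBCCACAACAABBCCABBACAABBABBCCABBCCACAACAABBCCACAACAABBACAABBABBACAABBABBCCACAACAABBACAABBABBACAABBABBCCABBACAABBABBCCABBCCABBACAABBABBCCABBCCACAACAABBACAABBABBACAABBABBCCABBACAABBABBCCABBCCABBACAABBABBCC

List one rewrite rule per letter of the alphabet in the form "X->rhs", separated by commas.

  step 4 ⇒ step 5: ABBCCACAACAABBACAABBABBACAABBABBCCACAACAABBCCABBACAABBABBCCABBCCACAACAABBCCACAACAABBACAABBABBACAABBABBCCACAACAABBACAABBABBACAABB ⇒ ABB·C·C·ACA·ACA·ABB·ACA·ABB·ABB·ACA·ABB·ABB·C·C·ABB·ACA·ABB·ABB·C·C·ABB·C·C·ABB·ACA·ABB·ABB·C·C·ABB·C·C·ACA·ACA·ABB·ACA·ABB·ABB·ACA·ABB·ABB·C·C·ACA·ACA·ABB·C·C·ABB·ACA·ABB·ABB·C·C·ABB·C·C·ACA·ACA·ABB·C·C·ACA·ACA·ABB·ACA·ABB·ABB·ACA·ABB·ABB·C·C·ACA·ACA·ABB·ACA·ABB·ABB·ACA·ABB·ABB·C·C·ABB·ACA·ABB·ABB·C·C·ABB·C·C·ABB·ACA·ABB·ABB·C·C·ABB·C·C·ACA·ACA·ABB·ACA·ABB·ABB·ACA·ABB·ABB·C·C·ABB·ACA·ABB·ABB·C·C·ABB·C·C·ABB·ACA·ABB·ABB·C·C
    A ↦ ABB
    B ↦ C
    C ↦ ACA

A->ABB, B->C, C->ACA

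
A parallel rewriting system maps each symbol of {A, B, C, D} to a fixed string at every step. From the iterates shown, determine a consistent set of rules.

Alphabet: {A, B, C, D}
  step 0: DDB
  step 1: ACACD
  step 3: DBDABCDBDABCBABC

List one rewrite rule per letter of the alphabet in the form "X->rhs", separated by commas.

  step 0 ⇒ step 1: DDB ⇒ AC·AC·D
    B ↦ D
    D ↦ AC
    A ↦ B  (constrained at step 1)
    C ↦ ABC  (constrained at step 1)

A->B, B->D, C->ABC, D->AC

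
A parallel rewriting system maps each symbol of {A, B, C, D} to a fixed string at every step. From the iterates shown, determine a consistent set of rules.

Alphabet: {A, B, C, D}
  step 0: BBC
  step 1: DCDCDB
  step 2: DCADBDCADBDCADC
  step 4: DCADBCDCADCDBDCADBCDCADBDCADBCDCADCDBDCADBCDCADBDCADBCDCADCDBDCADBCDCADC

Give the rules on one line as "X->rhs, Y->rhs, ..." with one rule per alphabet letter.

  step 1 ⇒ step 2: DCDCDB ⇒ DCA·DB·DCA·DB·DCA·DC
    B ↦ DC
    C ↦ DB
    D ↦ DCA
    A ↦ C  (constrained at step 2)

A->C, B->DC, C->DB, D->DCA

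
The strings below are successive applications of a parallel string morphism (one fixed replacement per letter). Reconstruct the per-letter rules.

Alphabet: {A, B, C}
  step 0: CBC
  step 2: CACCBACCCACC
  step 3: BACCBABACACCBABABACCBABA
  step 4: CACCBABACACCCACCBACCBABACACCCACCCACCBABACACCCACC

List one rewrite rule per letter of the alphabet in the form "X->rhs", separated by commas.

  step 3 ⇒ step 4: BACCBABACACCBABABACCBABA ⇒ CA·CC·BA·BA·CA·CC·CA·CC·BA·CC·BA·BA·CA·CC·CA·CC·CA·CC·BA·BA·CA·CC·CA·CC
    A ↦ CC
    B ↦ CA
    C ↦ BA

A->CC, B->CA, C->BA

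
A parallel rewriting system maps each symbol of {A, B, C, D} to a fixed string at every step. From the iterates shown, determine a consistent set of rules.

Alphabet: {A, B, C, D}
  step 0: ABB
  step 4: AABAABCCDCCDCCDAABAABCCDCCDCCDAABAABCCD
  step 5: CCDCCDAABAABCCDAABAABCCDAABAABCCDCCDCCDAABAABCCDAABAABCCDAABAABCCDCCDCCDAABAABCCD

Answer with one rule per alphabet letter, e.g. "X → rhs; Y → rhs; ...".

  step 4 ⇒ step 5: AABAABCCDCCDCCDAABAABCCDCCDCCDAABAABCCD ⇒ C·C·D·C·C·D·AAB·AAB·CCD·AAB·AAB·CCD·AAB·AAB·CCD·C·C·D·C·C·D·AAB·AAB·CCD·AAB·AAB·CCD·AAB·AAB·CCD·C·C·D·C·C·D·AAB·AAB·CCD
    A ↦ C
    B ↦ D
    C ↦ AAB
    D ↦ CCD

A->C, B->D, C->AAB, D->CCD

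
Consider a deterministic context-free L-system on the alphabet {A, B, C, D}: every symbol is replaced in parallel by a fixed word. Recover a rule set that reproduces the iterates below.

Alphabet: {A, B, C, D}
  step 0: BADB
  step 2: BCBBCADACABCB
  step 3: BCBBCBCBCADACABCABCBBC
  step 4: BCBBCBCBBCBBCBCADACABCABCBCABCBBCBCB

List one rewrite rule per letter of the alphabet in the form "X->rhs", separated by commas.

A->CA, B->BC, C->B, D->DA

  step 3 ⇒ step 4: BCBBCBCBCADACABCABCBBC ⇒ BC·B·BC·BC·B·BC·B·BC·B·CA·DA·CA·B·CA·BC·B·CA·BC·B·BC·BC·B
    A ↦ CA
    B ↦ BC
    C ↦ B
    D ↦ DA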